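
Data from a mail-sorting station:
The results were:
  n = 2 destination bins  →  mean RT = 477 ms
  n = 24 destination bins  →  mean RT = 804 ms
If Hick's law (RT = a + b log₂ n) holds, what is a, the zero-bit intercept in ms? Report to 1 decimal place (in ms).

The slope on a log₂ axis is (804 − 477) / (4.5850 − 1) = 91.214 ms/bit.
Intercept: a = 477 − 91.214·log₂(2) = 385.786 ms.

385.8 ms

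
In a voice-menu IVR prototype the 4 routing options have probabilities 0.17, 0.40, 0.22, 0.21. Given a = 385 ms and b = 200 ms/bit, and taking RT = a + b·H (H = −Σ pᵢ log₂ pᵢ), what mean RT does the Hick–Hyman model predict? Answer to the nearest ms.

768 ms

H = 0.17·log₂(1/0.17) + 0.40·log₂(1/0.40) + 0.22·log₂(1/0.22) + 0.21·log₂(1/0.21) = 1.9168 bits.
RT = 385 + 200 × 1.9168 = 768.35 ms.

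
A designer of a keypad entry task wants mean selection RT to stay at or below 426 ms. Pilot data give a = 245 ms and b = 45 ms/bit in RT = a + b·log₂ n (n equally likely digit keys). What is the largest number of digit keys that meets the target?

45·log₂ n ≤ 426 − 245 = 181, giving log₂ n ≤ 4.0222 and n ≤ 16.248. The largest whole number is 16.

16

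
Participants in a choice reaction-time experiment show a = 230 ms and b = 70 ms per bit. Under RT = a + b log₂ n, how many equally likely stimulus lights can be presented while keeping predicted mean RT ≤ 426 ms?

Information budget: (426 − 230)/70 = 2.8000 bits, so n ≤ 2^2.8000 = 6.964 → at most 6.

6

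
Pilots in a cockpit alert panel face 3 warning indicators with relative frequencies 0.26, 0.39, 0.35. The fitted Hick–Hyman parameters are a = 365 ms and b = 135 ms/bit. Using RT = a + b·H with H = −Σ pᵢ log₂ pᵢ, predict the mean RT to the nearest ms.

H = 0.26·log₂(1/0.26) + 0.39·log₂(1/0.39) + 0.35·log₂(1/0.35) = 1.5652 bits.
RT = 365 + 135 × 1.5652 = 576.30 ms.

576 ms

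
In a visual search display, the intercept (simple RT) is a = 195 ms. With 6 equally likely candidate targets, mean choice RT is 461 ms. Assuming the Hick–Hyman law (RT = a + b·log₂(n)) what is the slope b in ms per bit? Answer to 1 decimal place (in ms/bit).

log₂(6) = 2.5850 bits.
b = (RT − a)/log₂ n = (461 − 195) / 2.5850 = 102.903 ms/bit.

102.9 ms/bit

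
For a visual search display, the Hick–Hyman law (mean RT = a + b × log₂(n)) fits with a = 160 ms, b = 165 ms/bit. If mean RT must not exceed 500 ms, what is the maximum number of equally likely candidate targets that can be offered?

Information budget: (500 − 160)/165 = 2.0606 bits, so n ≤ 2^2.0606 = 4.172 → at most 4.

4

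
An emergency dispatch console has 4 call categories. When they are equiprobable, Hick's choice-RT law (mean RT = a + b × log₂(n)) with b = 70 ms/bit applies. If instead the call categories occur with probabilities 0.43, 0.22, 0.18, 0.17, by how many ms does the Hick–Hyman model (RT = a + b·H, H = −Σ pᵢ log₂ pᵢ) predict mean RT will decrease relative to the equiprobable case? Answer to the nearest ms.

Equiprobable entropy H₀ = log₂ 4 = 2.0000 bits.
Skewed entropy H = −Σ pᵢ log₂ pᵢ = 1.8840 bits.
ΔRT = b·(H₀ − H) = 70 × 0.1160 = 8.12 ms.

8 ms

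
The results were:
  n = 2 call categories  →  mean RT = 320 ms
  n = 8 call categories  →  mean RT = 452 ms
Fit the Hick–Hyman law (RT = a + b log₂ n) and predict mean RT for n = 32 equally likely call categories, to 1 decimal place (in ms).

584.0 ms

Fit slope and intercept:
  b = (452 − 320) / (log₂ 8 − log₂ 2) = 132 / (3 − 1) = 66.000 ms/bit
  a = 320 − 66.000 × 1 = 254.000 ms
Then RT(32) = 254.000 + 66.000 × log₂ 32 = 254.000 + 66.000 × 5 ≈ 584.000 ms.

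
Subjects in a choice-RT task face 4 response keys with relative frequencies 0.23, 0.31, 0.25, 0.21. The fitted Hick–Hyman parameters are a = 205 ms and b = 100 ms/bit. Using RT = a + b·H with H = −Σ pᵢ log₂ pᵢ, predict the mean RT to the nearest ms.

Entropy contributions −pᵢ log₂ pᵢ: 0.4877, 0.5238, 0.5000, 0.4728; sum H = 1.9843 bits.
RT = a + bH = 205 + 100·1.9843 = 403.43 ms.

403 ms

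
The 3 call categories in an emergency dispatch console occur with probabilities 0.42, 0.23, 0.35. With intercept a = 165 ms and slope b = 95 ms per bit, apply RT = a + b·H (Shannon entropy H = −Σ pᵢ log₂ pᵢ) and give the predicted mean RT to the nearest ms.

312 ms

Entropy contributions −pᵢ log₂ pᵢ: 0.5256, 0.4877, 0.5301; sum H = 1.5434 bits.
RT = a + bH = 165 + 95·1.5434 = 311.62 ms.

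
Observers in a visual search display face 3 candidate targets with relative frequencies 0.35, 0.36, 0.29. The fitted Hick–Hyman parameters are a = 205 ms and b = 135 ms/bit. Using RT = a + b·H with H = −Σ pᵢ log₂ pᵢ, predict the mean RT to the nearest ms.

418 ms

H = 0.35·log₂(1/0.35) + 0.36·log₂(1/0.36) + 0.29·log₂(1/0.29) = 1.5786 bits.
RT = 205 + 135 × 1.5786 = 418.11 ms.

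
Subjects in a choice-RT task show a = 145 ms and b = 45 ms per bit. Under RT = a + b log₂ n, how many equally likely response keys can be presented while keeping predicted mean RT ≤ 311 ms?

12

45·log₂ n ≤ 311 − 145 = 166, giving log₂ n ≤ 3.6889 and n ≤ 12.896. The largest whole number is 12.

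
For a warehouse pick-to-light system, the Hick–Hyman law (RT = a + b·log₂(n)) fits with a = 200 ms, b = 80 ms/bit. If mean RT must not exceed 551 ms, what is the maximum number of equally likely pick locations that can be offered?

Information budget: (551 − 200)/80 = 4.3875 bits, so n ≤ 2^4.3875 = 20.930 → at most 20.

20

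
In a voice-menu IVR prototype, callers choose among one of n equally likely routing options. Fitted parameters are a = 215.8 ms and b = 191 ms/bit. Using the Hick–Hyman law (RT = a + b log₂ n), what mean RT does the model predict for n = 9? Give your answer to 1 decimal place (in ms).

821.3 ms

log₂(9) = 3.1699 bits, so RT = 215.8 + 191 × 3.1699 ≈ 821.256 ms.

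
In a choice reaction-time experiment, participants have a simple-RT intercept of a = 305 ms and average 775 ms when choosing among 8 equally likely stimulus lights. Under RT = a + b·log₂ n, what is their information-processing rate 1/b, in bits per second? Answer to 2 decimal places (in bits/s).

6.38 bits/s

Choice component = 775 − 305 = 470 ms over log₂(8) = 3 bits.
b = 470 / 3 = 156.667 ms/bit, so 1/b = 6.383 bits/s.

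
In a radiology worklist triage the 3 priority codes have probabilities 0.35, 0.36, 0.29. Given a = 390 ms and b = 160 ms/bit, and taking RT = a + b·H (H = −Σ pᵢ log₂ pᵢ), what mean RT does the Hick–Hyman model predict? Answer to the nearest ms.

H = 0.35·log₂(1/0.35) + 0.36·log₂(1/0.36) + 0.29·log₂(1/0.29) = 1.5786 bits.
RT = 390 + 160 × 1.5786 = 642.58 ms.

643 ms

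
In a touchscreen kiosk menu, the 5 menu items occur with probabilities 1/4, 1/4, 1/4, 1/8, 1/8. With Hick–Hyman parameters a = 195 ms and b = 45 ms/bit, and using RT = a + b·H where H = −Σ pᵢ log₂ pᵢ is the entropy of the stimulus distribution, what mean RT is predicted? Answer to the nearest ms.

Each term −pᵢ log₂ pᵢ: 0.25·2 + 0.25·2 + 0.25·2 + 0.125·3 + 0.125·3; summed, H = 2.250 bits.
Mean RT = a + bH = 195 + 45·2.250 = 296.25 ms.

296 ms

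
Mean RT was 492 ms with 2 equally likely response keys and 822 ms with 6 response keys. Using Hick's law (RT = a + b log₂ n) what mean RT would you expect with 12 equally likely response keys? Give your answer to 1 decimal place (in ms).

Solve the two-equation system in a and b:
  b = (822 − 492) / (log₂ 6 − log₂ 2) = 330 / (2.5850 − 1) = 208.207 ms/bit
  a = 492 − 208.207 × 1 = 283.793 ms
Then RT(12) = 283.793 + 208.207 × log₂ 12 = 283.793 + 208.207 × 3.5850 ≈ 1030.207 ms.

1030.2 ms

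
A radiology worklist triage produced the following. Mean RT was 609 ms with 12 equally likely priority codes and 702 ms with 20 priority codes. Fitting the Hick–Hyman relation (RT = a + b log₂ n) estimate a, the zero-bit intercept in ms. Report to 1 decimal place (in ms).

b = (RT₂ − RT₁)/(log₂ n₂ − log₂ n₁) = (702 − 609)/(4.3219 − 3.5850) = 126.193 ms/bit.
a = RT₁ − b·log₂ n₁ = 609 − 126.193 × 3.5850 = 156.602 ms.

156.6 ms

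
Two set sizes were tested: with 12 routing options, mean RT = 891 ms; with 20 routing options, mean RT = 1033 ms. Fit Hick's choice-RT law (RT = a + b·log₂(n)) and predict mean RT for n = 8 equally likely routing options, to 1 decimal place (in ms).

Fit slope and intercept:
  b = (1033 − 891) / (log₂ 20 − log₂ 12) = 142 / (4.3219 − 3.5850) = 192.682 ms/bit
  a = 891 − 192.682 × 3.5850 = 200.242 ms
Then RT(8) = 200.242 + 192.682 × log₂ 8 = 200.242 + 192.682 × 3 ≈ 778.288 ms.

778.3 ms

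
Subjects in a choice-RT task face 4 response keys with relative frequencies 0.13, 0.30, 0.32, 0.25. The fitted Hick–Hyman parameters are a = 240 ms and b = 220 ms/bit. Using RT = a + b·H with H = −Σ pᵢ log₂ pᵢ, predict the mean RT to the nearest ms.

Entropy contributions −pᵢ log₂ pᵢ: 0.3826, 0.5211, 0.5260, 0.5000; sum H = 1.9298 bits.
RT = a + bH = 240 + 220·1.9298 = 664.55 ms.

665 ms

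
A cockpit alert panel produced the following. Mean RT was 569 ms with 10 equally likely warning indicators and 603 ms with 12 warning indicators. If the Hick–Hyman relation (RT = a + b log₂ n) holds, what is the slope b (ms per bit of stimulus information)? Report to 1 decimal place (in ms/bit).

The slope on a log₂ axis is (603 − 569) / (3.5850 − 3.3219) = 129.261 ms/bit.

129.3 ms/bit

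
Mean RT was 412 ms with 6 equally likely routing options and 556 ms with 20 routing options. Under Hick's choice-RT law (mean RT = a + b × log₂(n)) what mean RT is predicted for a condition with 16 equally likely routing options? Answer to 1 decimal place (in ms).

529.3 ms

Solve the two-equation system in a and b:
  b = (556 − 412) / (log₂ 20 − log₂ 6) = 144 / (4.3219 − 2.5850) = 82.903 ms/bit
  a = 412 − 82.903 × 2.5850 = 197.698 ms
Then RT(16) = 197.698 + 82.903 × log₂ 16 = 197.698 + 82.903 × 4 ≈ 529.311 ms.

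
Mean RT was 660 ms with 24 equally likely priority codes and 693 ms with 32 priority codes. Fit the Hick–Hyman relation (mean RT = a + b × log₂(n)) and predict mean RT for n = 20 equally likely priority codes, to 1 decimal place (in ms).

RT is linear in log₂ n, so two points fix the line:
  b = (693 − 660) / (log₂ 32 − log₂ 24) = 33 / (5 − 4.5850) = 79.511 ms/bit
  a = 660 − 79.511 × 4.5850 = 295.446 ms
Then RT(20) = 295.446 + 79.511 × log₂ 20 = 295.446 + 79.511 × 4.3219 ≈ 639.086 ms.

639.1 ms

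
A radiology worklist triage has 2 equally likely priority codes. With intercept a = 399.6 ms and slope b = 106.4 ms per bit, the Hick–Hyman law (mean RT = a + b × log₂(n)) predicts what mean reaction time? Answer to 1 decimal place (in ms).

506.0 ms

log₂(2) = 1 bits, so RT = 399.6 + 106.4 × 1 ≈ 506.000 ms.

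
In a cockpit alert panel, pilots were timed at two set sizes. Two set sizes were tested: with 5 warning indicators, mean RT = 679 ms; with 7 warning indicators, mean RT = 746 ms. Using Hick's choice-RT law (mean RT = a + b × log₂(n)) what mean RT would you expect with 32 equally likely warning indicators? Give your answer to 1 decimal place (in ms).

1048.6 ms

RT is linear in log₂ n, so two points fix the line:
  b = (746 − 679) / (log₂ 7 − log₂ 5) = 67 / (2.8074 − 2.3219) = 138.023 ms/bit
  a = 679 − 138.023 × 2.3219 = 358.521 ms
Then RT(32) = 358.521 + 138.023 × log₂ 32 = 358.521 + 138.023 × 5 ≈ 1048.635 ms.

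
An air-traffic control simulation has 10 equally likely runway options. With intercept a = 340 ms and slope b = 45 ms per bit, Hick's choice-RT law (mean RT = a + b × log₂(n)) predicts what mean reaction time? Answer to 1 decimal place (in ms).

489.5 ms

log₂(10) = 3.3219 bits, so RT = 340 + 45 × 3.3219 ≈ 489.487 ms.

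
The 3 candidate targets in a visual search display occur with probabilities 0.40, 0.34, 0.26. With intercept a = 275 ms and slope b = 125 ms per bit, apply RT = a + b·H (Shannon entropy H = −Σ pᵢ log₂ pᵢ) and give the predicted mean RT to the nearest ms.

470 ms

Entropy contributions −pᵢ log₂ pᵢ: 0.5288, 0.5292, 0.5053; sum H = 1.5632 bits.
RT = a + bH = 275 + 125·1.5632 = 470.40 ms.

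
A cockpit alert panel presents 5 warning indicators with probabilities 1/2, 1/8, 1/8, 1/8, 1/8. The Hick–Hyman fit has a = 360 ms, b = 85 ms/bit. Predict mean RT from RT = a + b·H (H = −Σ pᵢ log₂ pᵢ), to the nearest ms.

H = −Σ pᵢ log₂ pᵢ = 0.5·1 + 0.125·3 + 0.125·3 + 0.125·3 + 0.125·3 = 2.000 bits.
RT = 360 + 85 × 2.000 = 530.00 ms.

530 ms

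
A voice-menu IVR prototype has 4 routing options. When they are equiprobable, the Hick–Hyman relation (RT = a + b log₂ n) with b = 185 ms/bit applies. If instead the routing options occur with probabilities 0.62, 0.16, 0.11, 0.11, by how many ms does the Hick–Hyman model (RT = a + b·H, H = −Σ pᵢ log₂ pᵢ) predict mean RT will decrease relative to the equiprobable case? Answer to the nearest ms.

83 ms

Equiprobable entropy H₀ = log₂ 4 = 2.0000 bits.
Skewed entropy H = −Σ pᵢ log₂ pᵢ = 1.5512 bits.
ΔRT = b·(H₀ − H) = 185 × 0.4488 = 83.03 ms.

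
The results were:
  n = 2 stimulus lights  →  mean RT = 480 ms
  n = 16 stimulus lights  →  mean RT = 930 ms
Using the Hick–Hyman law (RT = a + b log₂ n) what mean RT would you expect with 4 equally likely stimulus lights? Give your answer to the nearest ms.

Fit slope and intercept:
  b = (930 − 480) / (log₂ 16 − log₂ 2) = 450 / (4 − 1) = 150 ms/bit
  a = 480 − 150 × 1 = 330 ms
Then RT(4) = 330 + 150 × log₂ 4 = 330 + 150 × 2 ≈ 630.000 ms.

630 ms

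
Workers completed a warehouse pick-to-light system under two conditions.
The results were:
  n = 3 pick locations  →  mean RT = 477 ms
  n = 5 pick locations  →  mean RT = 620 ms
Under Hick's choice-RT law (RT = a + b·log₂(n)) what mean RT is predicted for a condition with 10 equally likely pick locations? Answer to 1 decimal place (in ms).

814.0 ms

With log₂ n on the abscissa the relation is linear; from the two conditions:
  b = (620 − 477) / (log₂ 5 − log₂ 3) = 143 / (2.3219 − 1.5850) = 194.039 ms/bit
  a = 477 − 194.039 × 1.5850 = 169.456 ms
Then RT(10) = 169.456 + 194.039 × log₂ 10 = 169.456 + 194.039 × 3.3219 ≈ 814.039 ms.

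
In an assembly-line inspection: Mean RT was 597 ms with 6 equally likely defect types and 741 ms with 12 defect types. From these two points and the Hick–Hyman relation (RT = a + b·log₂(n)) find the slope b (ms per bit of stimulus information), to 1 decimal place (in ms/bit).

b = (RT₂ − RT₁)/(log₂ n₂ − log₂ n₁) = (741 − 597)/(3.5850 − 2.5850) = 144.000 ms/bit.

144.0 ms/bit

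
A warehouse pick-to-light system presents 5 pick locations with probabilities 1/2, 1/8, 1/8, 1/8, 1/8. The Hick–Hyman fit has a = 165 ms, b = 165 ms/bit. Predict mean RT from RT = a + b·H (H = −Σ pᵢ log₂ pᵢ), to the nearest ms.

Each term −pᵢ log₂ pᵢ: 0.5·1 + 0.125·3 + 0.125·3 + 0.125·3 + 0.125·3; summed, H = 2.000 bits.
Mean RT = a + bH = 165 + 165·2.000 = 495.00 ms.

495 ms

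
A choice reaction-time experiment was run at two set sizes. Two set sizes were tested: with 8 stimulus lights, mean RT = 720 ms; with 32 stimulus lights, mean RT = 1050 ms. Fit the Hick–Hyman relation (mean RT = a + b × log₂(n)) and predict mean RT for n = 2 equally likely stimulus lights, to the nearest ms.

RT is linear in log₂ n, so two points fix the line:
  b = (1050 − 720) / (log₂ 32 − log₂ 8) = 330 / (5 − 3) = 165 ms/bit
  a = 720 − 165 × 3 = 225 ms
Then RT(2) = 225 + 165 × log₂ 2 = 225 + 165 × 1 ≈ 390.000 ms.

390 ms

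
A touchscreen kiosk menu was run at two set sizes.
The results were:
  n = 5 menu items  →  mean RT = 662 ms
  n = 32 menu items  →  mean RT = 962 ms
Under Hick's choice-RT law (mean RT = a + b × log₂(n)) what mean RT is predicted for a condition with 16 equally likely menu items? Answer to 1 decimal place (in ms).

850.0 ms

With log₂ n on the abscissa the relation is linear; from the two conditions:
  b = (962 − 662) / (log₂ 32 − log₂ 5) = 300 / (5 − 2.3219) = 112.021 ms/bit
  a = 662 − 112.021 × 2.3219 = 401.896 ms
Then RT(16) = 401.896 + 112.021 × log₂ 16 = 401.896 + 112.021 × 4 ≈ 849.979 ms.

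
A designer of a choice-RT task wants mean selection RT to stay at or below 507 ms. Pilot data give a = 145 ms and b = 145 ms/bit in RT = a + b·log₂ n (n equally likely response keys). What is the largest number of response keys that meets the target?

5

Set 145 + 145·log₂ n ≤ 507 → log₂ n ≤ (507 − 145)/145 = 2.4966.
So n ≤ 2^2.4966 = 5.643; the largest integer n is 5.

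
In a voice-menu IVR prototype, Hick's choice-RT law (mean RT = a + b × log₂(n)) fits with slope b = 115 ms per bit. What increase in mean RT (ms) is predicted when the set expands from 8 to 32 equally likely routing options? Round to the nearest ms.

Only the slope matters, since a is common to both: ΔRT = b·log₂(n₂/n₁).
log₂(32) − log₂(8) = log₂(32/8) = log₂(4) = 2.
ΔRT = 115 × 2.0000 = 230.000 ms.

230 ms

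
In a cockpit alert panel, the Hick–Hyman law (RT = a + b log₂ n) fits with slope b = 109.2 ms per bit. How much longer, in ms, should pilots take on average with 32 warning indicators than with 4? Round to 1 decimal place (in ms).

Only the slope matters, since a is common to both: ΔRT = b·log₂(n₂/n₁).
log₂(32) − log₂(4) = log₂(32/4) = log₂(8) = 3.
ΔRT = 109.2 × 3.0000 = 327.600 ms.

327.6 ms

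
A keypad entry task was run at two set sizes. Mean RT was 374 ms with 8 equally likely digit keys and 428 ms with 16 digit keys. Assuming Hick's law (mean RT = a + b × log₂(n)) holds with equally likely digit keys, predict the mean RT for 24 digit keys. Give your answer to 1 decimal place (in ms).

459.6 ms

Fit slope and intercept:
  b = (428 − 374) / (log₂ 16 − log₂ 8) = 54 / (4 − 3) = 54.000 ms/bit
  a = 374 − 54.000 × 3 = 212.000 ms
Then RT(24) = 212.000 + 54.000 × log₂ 24 = 212.000 + 54.000 × 4.5850 ≈ 459.588 ms.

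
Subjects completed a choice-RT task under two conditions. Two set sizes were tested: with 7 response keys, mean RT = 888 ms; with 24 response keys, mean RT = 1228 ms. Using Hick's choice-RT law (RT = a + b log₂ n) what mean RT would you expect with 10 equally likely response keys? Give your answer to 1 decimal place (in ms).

986.4 ms

With log₂ n on the abscissa the relation is linear; from the two conditions:
  b = (1228 − 888) / (log₂ 24 − log₂ 7) = 340 / (4.5850 − 2.8074) = 191.268 ms/bit
  a = 888 − 191.268 × 2.8074 = 351.042 ms
Then RT(10) = 351.042 + 191.268 × log₂ 10 = 351.042 + 191.268 × 3.3219 ≈ 986.422 ms.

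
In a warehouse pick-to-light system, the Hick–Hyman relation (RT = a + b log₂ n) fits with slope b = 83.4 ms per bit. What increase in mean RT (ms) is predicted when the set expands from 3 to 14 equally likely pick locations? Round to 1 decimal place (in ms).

Only the slope matters, since a is common to both: ΔRT = b·log₂(n₂/n₁).
log₂(14) − log₂(3) = 3.8074 − 1.5850 = 2.2224.
ΔRT = 83.4 × 2.2224 = 185.348 ms.

185.3 ms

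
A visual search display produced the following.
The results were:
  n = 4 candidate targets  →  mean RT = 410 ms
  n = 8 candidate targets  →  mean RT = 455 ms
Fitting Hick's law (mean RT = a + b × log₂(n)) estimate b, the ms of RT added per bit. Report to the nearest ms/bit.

Slope: b = (455 − 410) / (log₂ 8 − log₂ 4) = 45/1.0000 = 45 ms/bit.

45 ms/bit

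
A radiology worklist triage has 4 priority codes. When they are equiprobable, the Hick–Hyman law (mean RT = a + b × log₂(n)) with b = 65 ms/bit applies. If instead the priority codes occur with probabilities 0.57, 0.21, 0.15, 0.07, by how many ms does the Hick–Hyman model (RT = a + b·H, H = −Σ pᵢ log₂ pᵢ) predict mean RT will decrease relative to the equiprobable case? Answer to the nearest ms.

The RT saving is b·ΔH. Equiprobable H₀ = log₂(4) = 2.0000 bits; with the given probabilities H = 1.6142 bits.
b·(H₀ − H) = 65 × (2.0000 − 1.6142) = 25.08 ms.

25 ms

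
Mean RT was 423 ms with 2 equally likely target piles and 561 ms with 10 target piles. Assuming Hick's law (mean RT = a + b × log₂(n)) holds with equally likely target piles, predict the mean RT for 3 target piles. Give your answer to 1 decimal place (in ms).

Fit slope and intercept:
  b = (561 − 423) / (log₂ 10 − log₂ 2) = 138 / (3.3219 − 1) = 59.433 ms/bit
  a = 423 − 59.433 × 1 = 363.567 ms
Then RT(3) = 363.567 + 59.433 × log₂ 3 = 363.567 + 59.433 × 1.5850 ≈ 457.766 ms.

457.8 ms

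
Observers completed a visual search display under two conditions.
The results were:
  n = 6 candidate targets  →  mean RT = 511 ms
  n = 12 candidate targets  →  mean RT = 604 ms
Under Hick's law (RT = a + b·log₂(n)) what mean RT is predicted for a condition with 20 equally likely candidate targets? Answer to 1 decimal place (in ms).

672.5 ms

With log₂ n on the abscissa the relation is linear; from the two conditions:
  b = (604 − 511) / (log₂ 12 − log₂ 6) = 93 / (3.5850 − 2.5850) = 93.000 ms/bit
  a = 511 − 93.000 × 2.5850 = 270.598 ms
Then RT(20) = 270.598 + 93.000 × log₂ 20 = 270.598 + 93.000 × 4.3219 ≈ 672.538 ms.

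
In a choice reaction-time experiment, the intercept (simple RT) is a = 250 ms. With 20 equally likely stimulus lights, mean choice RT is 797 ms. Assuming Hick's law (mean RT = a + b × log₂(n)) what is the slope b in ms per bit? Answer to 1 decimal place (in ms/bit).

20 alternatives carry log₂ 20 = 4.3219 bits; the choice cost is 797 − 250 = 547 ms, so b = 547/4.3219 = 126.564 ms/bit.

126.6 ms/bit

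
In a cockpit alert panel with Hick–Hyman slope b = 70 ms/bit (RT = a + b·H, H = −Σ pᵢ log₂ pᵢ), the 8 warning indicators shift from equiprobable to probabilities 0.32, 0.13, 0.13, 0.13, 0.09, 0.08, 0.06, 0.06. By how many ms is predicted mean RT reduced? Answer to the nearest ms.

The RT saving is b·ΔH. Equiprobable H₀ = log₂(8) = 3.0000 bits; with the given probabilities H = 2.7652 bits.
b·(H₀ − H) = 70 × (3.0000 − 2.7652) = 16.44 ms.

16 ms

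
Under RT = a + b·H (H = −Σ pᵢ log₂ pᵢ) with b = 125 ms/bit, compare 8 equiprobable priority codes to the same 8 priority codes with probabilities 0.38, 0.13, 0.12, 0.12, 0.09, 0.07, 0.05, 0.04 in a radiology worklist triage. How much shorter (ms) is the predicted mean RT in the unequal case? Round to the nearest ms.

46 ms

Equiprobable entropy H₀ = log₂ 8 = 3.0000 bits.
Skewed entropy H = −Σ pᵢ log₂ pᵢ = 2.6303 bits.
ΔRT = b·(H₀ − H) = 125 × 0.3697 = 46.21 ms.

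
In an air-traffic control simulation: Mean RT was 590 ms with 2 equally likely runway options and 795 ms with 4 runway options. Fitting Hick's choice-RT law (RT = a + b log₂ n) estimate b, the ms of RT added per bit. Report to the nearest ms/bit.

205 ms/bit

b = (RT₂ − RT₁)/(log₂ n₂ − log₂ n₁) = (795 − 590)/(2 − 1) = 205 ms/bit.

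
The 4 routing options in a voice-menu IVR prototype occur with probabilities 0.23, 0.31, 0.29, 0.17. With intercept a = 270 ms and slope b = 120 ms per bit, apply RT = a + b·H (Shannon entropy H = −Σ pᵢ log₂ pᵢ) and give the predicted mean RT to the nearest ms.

Entropy contributions −pᵢ log₂ pᵢ: 0.4877, 0.5238, 0.5179, 0.4346; sum H = 1.9640 bits.
RT = a + bH = 270 + 120·1.9640 = 505.67 ms.

506 ms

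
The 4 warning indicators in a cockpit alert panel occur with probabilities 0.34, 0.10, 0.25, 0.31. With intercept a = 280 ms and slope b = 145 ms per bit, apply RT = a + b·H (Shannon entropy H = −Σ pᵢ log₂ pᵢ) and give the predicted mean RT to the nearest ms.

Entropy contributions −pᵢ log₂ pᵢ: 0.5292, 0.3322, 0.5000, 0.5238; sum H = 1.8852 bits.
RT = a + bH = 280 + 145·1.8852 = 553.35 ms.

553 ms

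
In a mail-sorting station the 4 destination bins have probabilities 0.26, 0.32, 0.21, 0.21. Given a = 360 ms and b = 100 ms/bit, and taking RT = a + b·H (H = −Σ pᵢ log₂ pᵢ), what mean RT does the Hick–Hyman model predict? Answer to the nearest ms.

H = 0.26·log₂(1/0.26) + 0.32·log₂(1/0.32) + 0.21·log₂(1/0.21) + 0.21·log₂(1/0.21) = 1.9770 bits.
RT = 360 + 100 × 1.9770 = 557.70 ms.

558 ms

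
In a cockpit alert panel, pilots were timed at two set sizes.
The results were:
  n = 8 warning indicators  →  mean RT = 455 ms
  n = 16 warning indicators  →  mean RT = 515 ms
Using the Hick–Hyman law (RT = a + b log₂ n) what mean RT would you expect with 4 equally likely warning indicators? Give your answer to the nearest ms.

RT is linear in log₂ n, so two points fix the line:
  b = (515 − 455) / (log₂ 16 − log₂ 8) = 60 / (4 − 3) = 60 ms/bit
  a = 455 − 60 × 3 = 275 ms
Then RT(4) = 275 + 60 × log₂ 4 = 275 + 60 × 2 ≈ 395.000 ms.

395 ms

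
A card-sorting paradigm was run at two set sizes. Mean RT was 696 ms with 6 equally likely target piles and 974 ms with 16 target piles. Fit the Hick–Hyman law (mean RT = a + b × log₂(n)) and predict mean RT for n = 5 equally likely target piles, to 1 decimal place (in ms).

With log₂ n on the abscissa the relation is linear; from the two conditions:
  b = (974 − 696) / (log₂ 16 − log₂ 6) = 278 / (4 − 2.5850) = 196.461 ms/bit
  a = 696 − 196.461 × 2.5850 = 188.155 ms
Then RT(5) = 188.155 + 196.461 × log₂ 5 = 188.155 + 196.461 × 2.3219 ≈ 644.324 ms.

644.3 ms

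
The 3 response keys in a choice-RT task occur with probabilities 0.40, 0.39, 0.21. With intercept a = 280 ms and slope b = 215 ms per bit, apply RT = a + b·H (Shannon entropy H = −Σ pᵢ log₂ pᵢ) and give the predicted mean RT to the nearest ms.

609 ms

H = 0.40·log₂(1/0.40) + 0.39·log₂(1/0.39) + 0.21·log₂(1/0.21) = 1.5314 bits.
RT = 280 + 215 × 1.5314 = 609.25 ms.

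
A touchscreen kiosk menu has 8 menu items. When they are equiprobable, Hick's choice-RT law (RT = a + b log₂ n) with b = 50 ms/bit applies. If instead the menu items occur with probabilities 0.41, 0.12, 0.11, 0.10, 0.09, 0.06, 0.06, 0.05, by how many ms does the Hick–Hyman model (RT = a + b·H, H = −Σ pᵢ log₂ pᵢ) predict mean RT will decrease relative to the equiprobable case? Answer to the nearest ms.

20 ms

Equiprobable entropy H₀ = log₂ 8 = 3.0000 bits.
Skewed entropy H = −Σ pᵢ log₂ pᵢ = 2.5927 bits.
ΔRT = b·(H₀ − H) = 50 × 0.4073 = 20.36 ms.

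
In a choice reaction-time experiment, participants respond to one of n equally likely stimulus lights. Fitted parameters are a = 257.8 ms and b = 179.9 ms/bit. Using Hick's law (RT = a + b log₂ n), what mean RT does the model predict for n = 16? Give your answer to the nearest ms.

log₂(16) = 4 bits, so RT = 257.8 + 179.9 × 4 ≈ 977.400 ms.

977 ms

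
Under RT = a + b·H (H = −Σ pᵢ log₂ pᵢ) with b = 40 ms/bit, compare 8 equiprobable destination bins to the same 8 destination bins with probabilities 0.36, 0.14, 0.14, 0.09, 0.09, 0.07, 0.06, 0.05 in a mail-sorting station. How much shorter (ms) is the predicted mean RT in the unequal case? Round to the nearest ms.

13 ms

Equiprobable entropy H₀ = log₂ 8 = 3.0000 bits.
Skewed entropy H = −Σ pᵢ log₂ pᵢ = 2.6783 bits.
ΔRT = b·(H₀ − H) = 40 × 0.3217 = 12.87 ms.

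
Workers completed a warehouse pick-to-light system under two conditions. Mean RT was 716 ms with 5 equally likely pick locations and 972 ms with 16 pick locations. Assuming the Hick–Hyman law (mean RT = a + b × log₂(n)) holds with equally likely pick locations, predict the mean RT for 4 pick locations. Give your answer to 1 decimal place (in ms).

Fit slope and intercept:
  b = (972 − 716) / (log₂ 16 − log₂ 5) = 256 / (4 − 2.3219) = 152.556 ms/bit
  a = 716 − 152.556 × 2.3219 = 361.776 ms
Then RT(4) = 361.776 + 152.556 × log₂ 4 = 361.776 + 152.556 × 2 ≈ 666.888 ms.

666.9 ms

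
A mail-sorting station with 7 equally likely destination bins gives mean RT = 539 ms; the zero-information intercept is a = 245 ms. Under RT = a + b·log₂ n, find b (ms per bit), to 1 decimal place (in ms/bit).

104.7 ms/bit

b = (539 − 245) / log₂(7) = 294 / 2.8074 = 104.725 ms/bit.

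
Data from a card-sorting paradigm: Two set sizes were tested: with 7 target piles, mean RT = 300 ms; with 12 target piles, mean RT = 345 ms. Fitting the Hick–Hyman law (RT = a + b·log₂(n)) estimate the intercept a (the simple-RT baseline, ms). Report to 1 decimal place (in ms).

137.5 ms

Slope: b = (345 − 300) / (log₂ 12 − log₂ 7) = 45/0.7776 = 57.870 ms/bit.
a = RT₁ − b·log₂ n₁ = 300 − 57.870 × 2.8074 = 137.539 ms.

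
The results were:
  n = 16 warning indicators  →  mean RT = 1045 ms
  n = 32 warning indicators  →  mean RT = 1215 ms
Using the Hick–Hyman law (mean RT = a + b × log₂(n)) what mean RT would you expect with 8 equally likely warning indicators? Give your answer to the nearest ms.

Solve the two-equation system in a and b:
  b = (1215 − 1045) / (log₂ 32 − log₂ 16) = 170 / (5 − 4) = 170 ms/bit
  a = 1045 − 170 × 4 = 365 ms
Then RT(8) = 365 + 170 × log₂ 8 = 365 + 170 × 3 ≈ 875.000 ms.

875 ms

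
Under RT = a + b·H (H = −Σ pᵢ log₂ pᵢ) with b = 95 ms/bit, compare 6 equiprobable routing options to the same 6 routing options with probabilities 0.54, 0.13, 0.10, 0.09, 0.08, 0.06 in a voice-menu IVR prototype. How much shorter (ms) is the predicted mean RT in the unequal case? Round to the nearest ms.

52 ms

The RT saving is b·ΔH. Equiprobable H₀ = log₂(6) = 2.5850 bits; with the given probabilities H = 2.0426 bits.
b·(H₀ − H) = 95 × (2.5850 − 2.0426) = 51.53 ms.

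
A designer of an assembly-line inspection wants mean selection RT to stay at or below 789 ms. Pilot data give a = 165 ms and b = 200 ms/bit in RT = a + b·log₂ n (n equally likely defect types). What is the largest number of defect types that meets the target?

8

Information budget: (789 − 165)/200 = 3.1200 bits, so n ≤ 2^3.1200 = 8.694 → at most 8.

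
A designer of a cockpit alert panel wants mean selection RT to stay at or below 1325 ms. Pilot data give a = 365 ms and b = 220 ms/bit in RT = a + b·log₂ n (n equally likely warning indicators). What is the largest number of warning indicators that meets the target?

20

Information budget: (1325 − 365)/220 = 4.3636 bits, so n ≤ 2^4.3636 = 20.587 → at most 20.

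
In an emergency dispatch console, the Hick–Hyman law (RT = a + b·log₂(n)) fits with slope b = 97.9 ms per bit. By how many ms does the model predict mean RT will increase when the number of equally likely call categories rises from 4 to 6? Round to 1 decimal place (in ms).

57.3 ms

Only the slope matters, since a is common to both: ΔRT = b·log₂(n₂/n₁).
log₂(6) − log₂(4) = 2.5850 − 2 = 0.5850.
ΔRT = 97.9 × 0.5850 = 57.268 ms.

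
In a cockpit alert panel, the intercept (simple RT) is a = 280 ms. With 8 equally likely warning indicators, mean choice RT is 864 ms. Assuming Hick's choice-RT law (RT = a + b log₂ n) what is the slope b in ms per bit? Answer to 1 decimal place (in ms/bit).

8 alternatives carry log₂ 8 = 3 bits; the choice cost is 864 − 280 = 584 ms, so b = 584/3 = 194.667 ms/bit.

194.7 ms/bit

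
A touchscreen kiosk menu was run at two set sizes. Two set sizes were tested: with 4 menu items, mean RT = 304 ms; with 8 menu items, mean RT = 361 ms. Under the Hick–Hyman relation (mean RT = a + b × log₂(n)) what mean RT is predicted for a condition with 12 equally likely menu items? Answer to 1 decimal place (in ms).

394.3 ms

RT is linear in log₂ n, so two points fix the line:
  b = (361 − 304) / (log₂ 8 − log₂ 4) = 57 / (3 − 2) = 57.000 ms/bit
  a = 304 − 57.000 × 2 = 190.000 ms
Then RT(12) = 190.000 + 57.000 × log₂ 12 = 190.000 + 57.000 × 3.5850 ≈ 394.343 ms.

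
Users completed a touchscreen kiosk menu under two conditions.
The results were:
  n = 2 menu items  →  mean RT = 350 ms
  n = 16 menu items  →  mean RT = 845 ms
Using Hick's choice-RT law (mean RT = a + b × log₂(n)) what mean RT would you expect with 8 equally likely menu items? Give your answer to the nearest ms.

680 ms

Solve the two-equation system in a and b:
  b = (845 − 350) / (log₂ 16 − log₂ 2) = 495 / (4 − 1) = 165 ms/bit
  a = 350 − 165 × 1 = 185 ms
Then RT(8) = 185 + 165 × log₂ 8 = 185 + 165 × 3 ≈ 680.000 ms.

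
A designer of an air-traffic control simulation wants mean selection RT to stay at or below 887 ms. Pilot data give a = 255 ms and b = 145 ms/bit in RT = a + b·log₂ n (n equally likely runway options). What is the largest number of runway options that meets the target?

Information budget: (887 − 255)/145 = 4.3586 bits, so n ≤ 2^4.3586 = 20.515 → at most 20.

20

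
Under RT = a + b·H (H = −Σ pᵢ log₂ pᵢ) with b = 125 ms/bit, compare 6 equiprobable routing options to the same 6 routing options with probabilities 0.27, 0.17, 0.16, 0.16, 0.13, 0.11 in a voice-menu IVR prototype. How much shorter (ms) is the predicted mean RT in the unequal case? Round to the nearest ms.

The RT saving is b·ΔH. Equiprobable H₀ = log₂(6) = 2.5850 bits; with the given probabilities H = 2.5236 bits.
b·(H₀ − H) = 125 × (2.5850 − 2.5236) = 7.67 ms.

8 ms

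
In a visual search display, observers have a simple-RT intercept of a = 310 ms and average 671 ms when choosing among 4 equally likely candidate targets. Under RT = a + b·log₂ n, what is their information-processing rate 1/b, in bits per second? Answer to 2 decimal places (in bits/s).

5.54 bits/s

b = (671 − 310)/log₂ 4 = 361/2 = 180.500 ms per bit = 0.18050 s/bit; the reciprocal is 5.540 bits/s.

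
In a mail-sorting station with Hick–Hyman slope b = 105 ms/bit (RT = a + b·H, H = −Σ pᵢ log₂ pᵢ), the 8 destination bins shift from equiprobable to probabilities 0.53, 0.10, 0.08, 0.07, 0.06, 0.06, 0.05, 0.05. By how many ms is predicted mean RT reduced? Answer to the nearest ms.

74 ms

The RT saving is b·ΔH. Equiprobable H₀ = log₂(8) = 3.0000 bits; with the given probabilities H = 2.2970 bits.
b·(H₀ − H) = 105 × (3.0000 − 2.2970) = 73.82 ms.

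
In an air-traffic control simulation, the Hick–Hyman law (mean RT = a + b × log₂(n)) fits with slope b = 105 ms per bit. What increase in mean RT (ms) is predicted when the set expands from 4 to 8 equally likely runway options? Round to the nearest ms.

105 ms

The intercept a cancels: ΔRT = b·(log₂ n₂ − log₂ n₁) = b·log₂(n₂/n₁).
log₂(8) − log₂(4) = log₂(8/4) = log₂(2) = 1.
ΔRT = 105 × 1.0000 = 105.000 ms.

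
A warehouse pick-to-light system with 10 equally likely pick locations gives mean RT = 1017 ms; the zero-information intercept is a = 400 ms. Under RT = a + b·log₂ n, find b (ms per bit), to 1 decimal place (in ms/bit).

185.7 ms/bit

b = (1017 − 400) / log₂(10) = 617 / 3.3219 = 185.736 ms/bit.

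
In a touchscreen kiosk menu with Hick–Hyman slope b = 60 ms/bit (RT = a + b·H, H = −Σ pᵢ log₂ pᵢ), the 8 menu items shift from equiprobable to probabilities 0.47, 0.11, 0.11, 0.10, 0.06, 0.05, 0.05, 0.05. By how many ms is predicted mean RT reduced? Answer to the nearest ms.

34 ms

The RT saving is b·ΔH. Equiprobable H₀ = log₂(8) = 3.0000 bits; with the given probabilities H = 2.4365 bits.
b·(H₀ − H) = 60 × (3.0000 − 2.4365) = 33.81 ms.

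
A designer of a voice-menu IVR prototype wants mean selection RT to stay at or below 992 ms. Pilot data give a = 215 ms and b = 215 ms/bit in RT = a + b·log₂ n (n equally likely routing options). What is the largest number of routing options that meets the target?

12

215·log₂ n ≤ 992 − 215 = 777, giving log₂ n ≤ 3.6140 and n ≤ 12.244. The largest whole number is 12.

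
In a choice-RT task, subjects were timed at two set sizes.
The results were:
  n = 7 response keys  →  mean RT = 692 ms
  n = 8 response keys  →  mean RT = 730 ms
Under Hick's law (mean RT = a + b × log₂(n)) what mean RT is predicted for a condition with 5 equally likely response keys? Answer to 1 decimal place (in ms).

RT is linear in log₂ n, so two points fix the line:
  b = (730 − 692) / (log₂ 8 − log₂ 7) = 38 / (3 − 2.8074) = 197.254 ms/bit
  a = 692 − 197.254 × 2.8074 = 138.238 ms
Then RT(5) = 138.238 + 197.254 × log₂ 5 = 138.238 + 197.254 × 2.3219 ≈ 596.248 ms.

596.2 ms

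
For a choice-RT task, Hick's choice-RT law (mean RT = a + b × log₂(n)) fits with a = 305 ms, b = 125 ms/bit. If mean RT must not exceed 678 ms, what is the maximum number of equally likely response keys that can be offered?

7

Set 305 + 125·log₂ n ≤ 678 → log₂ n ≤ (678 − 305)/125 = 2.9840.
So n ≤ 2^2.9840 = 7.912; the largest integer n is 7.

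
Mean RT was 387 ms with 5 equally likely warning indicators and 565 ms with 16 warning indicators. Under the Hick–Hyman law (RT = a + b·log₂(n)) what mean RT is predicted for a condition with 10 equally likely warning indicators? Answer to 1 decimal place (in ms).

493.1 ms

Fit slope and intercept:
  b = (565 − 387) / (log₂ 16 − log₂ 5) = 178 / (4 − 2.3219) = 106.074 ms/bit
  a = 387 − 106.074 × 2.3219 = 140.704 ms
Then RT(10) = 140.704 + 106.074 × log₂ 10 = 140.704 + 106.074 × 3.3219 ≈ 493.074 ms.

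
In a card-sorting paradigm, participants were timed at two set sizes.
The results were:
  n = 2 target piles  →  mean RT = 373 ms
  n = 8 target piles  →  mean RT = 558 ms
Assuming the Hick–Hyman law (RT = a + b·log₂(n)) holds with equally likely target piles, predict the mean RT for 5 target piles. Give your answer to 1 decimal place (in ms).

Fit slope and intercept:
  b = (558 − 373) / (log₂ 8 − log₂ 2) = 185 / (3 − 1) = 92.500 ms/bit
  a = 373 − 92.500 × 1 = 280.500 ms
Then RT(5) = 280.500 + 92.500 × log₂ 5 = 280.500 + 92.500 × 2.3219 ≈ 495.278 ms.

495.3 ms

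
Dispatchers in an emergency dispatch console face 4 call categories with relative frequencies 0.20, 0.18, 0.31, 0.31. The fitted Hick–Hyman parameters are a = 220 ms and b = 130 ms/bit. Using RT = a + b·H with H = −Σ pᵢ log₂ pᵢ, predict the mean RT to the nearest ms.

H = 0.20·log₂(1/0.20) + 0.18·log₂(1/0.18) + 0.31·log₂(1/0.31) + 0.31·log₂(1/0.31) = 1.9573 bits.
RT = 220 + 130 × 1.9573 = 474.45 ms.

474 ms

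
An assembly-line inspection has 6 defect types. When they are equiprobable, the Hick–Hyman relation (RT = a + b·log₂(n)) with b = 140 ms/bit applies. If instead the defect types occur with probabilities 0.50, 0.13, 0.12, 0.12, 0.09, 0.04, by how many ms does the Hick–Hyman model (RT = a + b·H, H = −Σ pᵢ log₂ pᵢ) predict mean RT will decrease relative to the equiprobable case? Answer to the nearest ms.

The RT saving is b·ΔH. Equiprobable H₀ = log₂(6) = 2.5850 bits; with the given probabilities H = 2.1152 bits.
b·(H₀ − H) = 140 × (2.5850 − 2.1152) = 65.77 ms.

66 ms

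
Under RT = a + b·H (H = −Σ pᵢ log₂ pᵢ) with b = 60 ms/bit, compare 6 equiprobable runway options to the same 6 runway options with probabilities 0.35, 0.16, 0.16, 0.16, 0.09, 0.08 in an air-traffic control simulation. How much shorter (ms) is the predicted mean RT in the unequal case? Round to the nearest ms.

11 ms

The RT saving is b·ΔH. Equiprobable H₀ = log₂(6) = 2.5850 bits; with the given probabilities H = 2.4033 bits.
b·(H₀ − H) = 60 × (2.5850 − 2.4033) = 10.90 ms.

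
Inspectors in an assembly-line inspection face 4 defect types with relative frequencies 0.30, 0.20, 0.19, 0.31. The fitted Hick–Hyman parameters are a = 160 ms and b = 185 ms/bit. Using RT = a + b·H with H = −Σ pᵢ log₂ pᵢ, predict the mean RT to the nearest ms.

523 ms

Entropy contributions −pᵢ log₂ pᵢ: 0.5211, 0.4644, 0.4552, 0.5238; sum H = 1.9645 bits.
RT = a + bH = 160 + 185·1.9645 = 523.43 ms.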